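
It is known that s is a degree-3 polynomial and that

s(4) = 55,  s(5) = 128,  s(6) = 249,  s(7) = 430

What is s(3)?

18

Write s(x) = ax³ + bx² + cx + d; the 4 given values yield a linear system in the 4 coefficients.
Solving, s(x) = 2x³ - 6x² + 5x + 3.
Then s(3) = 18.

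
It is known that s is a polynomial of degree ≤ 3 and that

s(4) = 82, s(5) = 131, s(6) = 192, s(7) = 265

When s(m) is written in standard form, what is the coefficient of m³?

First differences: 49, 61, 73. Second differences: 12, 12.
Level-2 differences are constant, so s has degree 2.
Fitting a degree-2 polynomial gives s(m) = 6m² - 5m + 6.
The coefficient of m³ is 0.

0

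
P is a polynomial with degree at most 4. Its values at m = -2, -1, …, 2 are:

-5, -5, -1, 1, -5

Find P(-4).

Write P(m) = am^4 + bm³ + cm² + dm + e; the 5 given values yield a linear system in the 5 coefficients.
Solving, the leading coefficient vanishes, and P(m) = -m³ - m² + 4m - 1.
Then P(-4) = 31.

31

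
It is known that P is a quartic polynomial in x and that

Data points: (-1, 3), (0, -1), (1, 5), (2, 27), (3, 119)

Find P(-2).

Write P(x) = ax^4 + bx³ + cx² + dx + e; the 5 given values yield a linear system in the 5 coefficients.
Solving, P(x) = 2x^4 - 3x³ + 3x² + 4x - 1.
Then P(-2) = 59.

59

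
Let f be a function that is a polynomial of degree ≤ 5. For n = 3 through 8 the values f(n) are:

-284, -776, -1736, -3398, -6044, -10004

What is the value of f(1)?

-8

First differences: -492, -960, -1662, -2646, -3960. Second differences: -468, -702, -984, -1314. Third differences: -234, -282, -330. Fourth differences: -48, -48.
Level-4 differences are constant, so f has degree 4.
Fitting a degree-4 polynomial gives f(n) = -2n^4 - 3n³ - 4n² - 3n + 4.
Then f(1) = -8.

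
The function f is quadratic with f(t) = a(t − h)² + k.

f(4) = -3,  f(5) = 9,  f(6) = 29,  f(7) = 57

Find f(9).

First differences 12, 20, 28; second difference 8 = 2a, so a = 4.
Expanding, the t-coefficient is −2ah = -8h; matching it to the data gives h = 3, and then k = -7.
So f(t) = 4(t − 3)² − 7.
f(9) = 4·6² − 7 = 137.

137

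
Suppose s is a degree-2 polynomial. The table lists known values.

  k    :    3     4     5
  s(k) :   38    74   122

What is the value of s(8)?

338

Write s(k) = ak² + bk + c; the 3 given values yield a linear system in the 3 coefficients.
Solving, s(k) = 6k² - 6k + 2.
Then s(8) = 338.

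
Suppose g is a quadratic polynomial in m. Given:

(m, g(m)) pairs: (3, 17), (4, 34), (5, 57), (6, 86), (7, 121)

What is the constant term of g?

2

First differences: 17, 23, 29, 35. Second differences: 6, 6, 6.
Level-2 differences are constant, so g has degree 2.
Fitting a degree-2 polynomial gives g(m) = 3m² - 4m + 2.
The constant term is g(0) = 2.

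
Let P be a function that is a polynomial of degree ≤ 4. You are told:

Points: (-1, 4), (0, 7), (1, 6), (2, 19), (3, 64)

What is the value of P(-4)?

Write P(n) = an^4 + bn³ + cn² + dn + e; the 5 given values yield a linear system in the 5 coefficients.
Solving, the leading coefficient vanishes, and P(n) = 3n³ - 2n² - 2n + 7.
Then P(-4) = -209.

-209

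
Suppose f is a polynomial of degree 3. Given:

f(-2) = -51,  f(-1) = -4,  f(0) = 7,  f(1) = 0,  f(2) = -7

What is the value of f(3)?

First differences: 47, 11, -7, -7. Second differences: -36, -18, 0. Third differences: 18, 18.
Level-3 differences are constant, so f has degree 3.
Extending the table by one column gives the next first difference 11, so f(3) = -7 + 11 = 4.

4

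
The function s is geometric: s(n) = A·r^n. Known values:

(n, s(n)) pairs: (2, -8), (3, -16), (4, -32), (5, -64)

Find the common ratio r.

Consecutive ratio: -16/(-8) = 2, and -32/(-16) = 2, so r = 2.
Then A·2^2 = -8 gives A = -2, and s(n) = -2·2^n.

2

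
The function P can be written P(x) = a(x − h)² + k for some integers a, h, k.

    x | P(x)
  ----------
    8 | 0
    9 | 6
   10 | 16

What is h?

7

First differences 6, 10; second difference 4 = 2a, so a = 2.
Expanding, the x-coefficient is −2ah = -4h; matching it to the data gives h = 7, and then k = -2.
So P(x) = 2(x − 7)² − 2.
Hence h = 7.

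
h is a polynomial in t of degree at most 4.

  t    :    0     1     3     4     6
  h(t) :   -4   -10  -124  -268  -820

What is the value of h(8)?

-1844

Write h(t) = at^4 + bt³ + ct² + dt + e; the 5 given values yield a linear system in the 5 coefficients.
Solving, the leading coefficient vanishes, and h(t) = -3t³ - 5t² + 2t - 4.
Then h(8) = -1844.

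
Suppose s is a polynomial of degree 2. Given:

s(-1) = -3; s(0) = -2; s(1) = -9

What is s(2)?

Write s(k) = ak² + bk + c; the 3 given values yield a linear system in the 3 coefficients.
Solving, s(k) = -4k² - 3k - 2.
Then s(2) = -24.

-24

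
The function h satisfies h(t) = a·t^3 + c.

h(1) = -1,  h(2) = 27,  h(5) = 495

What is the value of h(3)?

From h(1) = -1 and h(2) = 27: 1a + c = -1 and 8a + c = 27.
Subtracting: 7a = 28, so a = 4; then c = -1 − 4·1 = -5.
So h(t) = 4t³ − 5, and h(3) = 103.

103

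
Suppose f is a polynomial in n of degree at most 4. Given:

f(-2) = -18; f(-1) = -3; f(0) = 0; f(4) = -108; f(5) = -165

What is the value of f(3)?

Write f(n) = an^4 + bn³ + cn² + dn + e; the 5 given values yield a linear system in the 5 coefficients.
Solving, the top 2 coefficients vanish, and f(n) = -6n² - 3n.
Then f(3) = -63.

-63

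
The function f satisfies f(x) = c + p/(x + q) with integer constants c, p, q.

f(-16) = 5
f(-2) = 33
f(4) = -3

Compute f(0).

-27

(f(x) − c)(x + q) = p for each data point; the three points give a linear system in c and q, then p follows.
Solving: c = 3, q = 1, p = -30, so f(x) = 3 − 30/(x + 1).
Then f(0) = 3 − 30/1 = -27.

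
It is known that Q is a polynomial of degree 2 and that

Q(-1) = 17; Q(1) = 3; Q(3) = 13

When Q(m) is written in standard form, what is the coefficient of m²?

3

Write Q(m) = am² + bm + c; the 3 given values yield a linear system in the 3 coefficients.
Solving, Q(m) = 3m² - 7m + 7.
The coefficient of m² is 3.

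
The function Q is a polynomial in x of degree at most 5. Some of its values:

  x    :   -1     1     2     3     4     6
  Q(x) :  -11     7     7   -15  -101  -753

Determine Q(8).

-2765

Write Q(x) = ax^5 + bx^4 + cx³ + dx² + ex + p; the 6 given values yield a linear system in the 6 coefficients.
Solving, the leading coefficient vanishes, and Q(x) = -x^4 + 3x³ - 4x² + 6x + 3.
Then Q(8) = -2765.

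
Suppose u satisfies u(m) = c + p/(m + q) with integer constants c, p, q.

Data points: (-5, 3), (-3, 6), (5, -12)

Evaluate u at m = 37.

(u(m) − c)(m + q) = p for each data point; the three points give a linear system in c and q, then p follows.
Solving: c = -3, q = -1, p = -36, so u(m) = -3 − 36/(m − 1).
Then u(37) = -3 − 36/36 = -4.

-4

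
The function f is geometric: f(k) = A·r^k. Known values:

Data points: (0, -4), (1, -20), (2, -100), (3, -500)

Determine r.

Consecutive ratio: -20/(-4) = 5, and -100/(-20) = 5, so r = 5.
Then A·5^0 = -4 gives A = -4, and f(k) = -4·5^k.

5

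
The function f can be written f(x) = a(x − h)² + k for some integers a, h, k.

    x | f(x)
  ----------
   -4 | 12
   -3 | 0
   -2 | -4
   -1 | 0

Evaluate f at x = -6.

First differences -12, -4, 4; second difference 8 = 2a, so a = 4.
Expanding, the x-coefficient is −2ah = -8h; matching it to the data gives h = -2, and then k = -4.
So f(x) = 4(x + 2)² − 4.
f(-6) = 4·(-4)² − 4 = 60.

60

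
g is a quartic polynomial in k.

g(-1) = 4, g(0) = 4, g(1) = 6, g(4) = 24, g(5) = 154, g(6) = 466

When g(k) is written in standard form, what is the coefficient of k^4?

Write g(k) = ak^4 + bk³ + ck² + dk + e; the 6 given values yield a linear system in the 5 coefficients.
Solving, g(k) = k^4 - 4k³ + 5k + 4.
The coefficient of k^4 is 1.

1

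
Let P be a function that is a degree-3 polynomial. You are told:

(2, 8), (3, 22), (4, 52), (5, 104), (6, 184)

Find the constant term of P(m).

First differences: 14, 30, 52, 80. Second differences: 16, 22, 28. Third differences: 6, 6.
Level-3 differences are constant, so P has degree 3.
Fitting a degree-3 polynomial gives P(m) = m³ - m² + 4.
The constant term is P(0) = 4.

4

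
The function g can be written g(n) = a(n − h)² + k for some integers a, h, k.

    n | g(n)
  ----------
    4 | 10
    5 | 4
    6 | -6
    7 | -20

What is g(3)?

First differences -6, -10, -14; second difference -4 = 2a, so a = -2.
Expanding, the n-coefficient is −2ah = 4h; matching it to the data gives h = 3, and then k = 12.
So g(n) = -2(n − 3)² + 12.
g(3) = -2·0² + 12 = 12.

12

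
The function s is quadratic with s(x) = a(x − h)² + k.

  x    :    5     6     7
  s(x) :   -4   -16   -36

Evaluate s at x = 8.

First differences -12, -20; second difference -8 = 2a, so a = -4.
Expanding, the x-coefficient is −2ah = 8h; matching it to the data gives h = 4, and then k = 0.
So s(x) = -4(x − 4)² + 0.
s(8) = -4·4² + 0 = -64.

-64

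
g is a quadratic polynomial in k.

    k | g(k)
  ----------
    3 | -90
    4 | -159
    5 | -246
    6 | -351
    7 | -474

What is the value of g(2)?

First differences: -69, -87, -105, -123. Second differences: -18, -18, -18.
Level-2 differences are constant, so g has degree 2.
Fitting a degree-2 polynomial gives g(k) = -9k² - 6k + 9.
Then g(2) = -39.

-39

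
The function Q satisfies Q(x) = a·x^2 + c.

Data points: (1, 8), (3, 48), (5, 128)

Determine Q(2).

23

From Q(1) = 8 and Q(3) = 48: 1a + c = 8 and 9a + c = 48.
Subtracting: 8a = 40, so a = 5; then c = 8 − 5·1 = 3.
So Q(x) = 5x² + 3, and Q(2) = 23.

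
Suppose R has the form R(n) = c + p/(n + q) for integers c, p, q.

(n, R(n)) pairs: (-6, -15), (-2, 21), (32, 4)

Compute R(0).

(R(n) − c)(n + q) = p for each data point; the three points give a linear system in c and q, then p follows.
Solving: c = 3, q = 4, p = 36, so R(n) = 3 + 36/(n + 4).
Then R(0) = 3 + 36/4 = 12.

12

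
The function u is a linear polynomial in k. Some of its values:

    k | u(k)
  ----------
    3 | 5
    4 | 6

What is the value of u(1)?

Write u(k) = ak + b; the 2 given values yield a linear system in the 2 coefficients.
Solving, u(k) = k + 2.
Then u(1) = 3.

3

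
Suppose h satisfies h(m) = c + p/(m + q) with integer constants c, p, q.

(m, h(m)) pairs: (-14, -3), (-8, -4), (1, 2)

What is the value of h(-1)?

(h(m) − c)(m + q) = p for each data point; the three points give a linear system in c and q, then p follows.
Solving: c = -2, q = 2, p = 12, so h(m) = -2 + 12/(m + 2).
Then h(-1) = -2 + 12/1 = 10.

10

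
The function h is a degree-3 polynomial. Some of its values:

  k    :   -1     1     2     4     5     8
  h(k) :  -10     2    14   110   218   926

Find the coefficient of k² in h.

Write h(k) = ak³ + bk² + ck + d; the 6 given values yield a linear system in the 4 coefficients.
Solving, h(k) = 2k³ - 2k² + 4k - 2.
The coefficient of k² is -2.

-2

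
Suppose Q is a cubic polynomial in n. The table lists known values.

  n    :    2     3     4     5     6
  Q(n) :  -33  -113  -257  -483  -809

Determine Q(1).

1

Write Q(n) = an³ + bn² + cn + d; the 5 given values yield a linear system in the 4 coefficients.
Solving, Q(n) = -3n³ - 5n² + 2n + 7.
Then Q(1) = 1.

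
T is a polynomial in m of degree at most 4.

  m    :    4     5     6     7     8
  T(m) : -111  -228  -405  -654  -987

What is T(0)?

-3

First differences: -117, -177, -249, -333. Second differences: -60, -72, -84. Third differences: -12, -12.
Level-3 differences are constant, so T has degree 3.
Fitting a degree-3 polynomial gives T(m) = -2m³ + 5m - 3.
The constant term is T(0) = -3.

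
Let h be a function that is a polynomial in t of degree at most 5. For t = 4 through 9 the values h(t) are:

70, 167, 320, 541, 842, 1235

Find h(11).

2345

First differences: 97, 153, 221, 301, 393. Second differences: 56, 68, 80, 92. Third differences: 12, 12, 12.
Level-3 differences are constant, so h has degree 3.
Fitting a degree-3 polynomial gives h(t) = 2t³ - 2t² - 7t + 2.
Then h(11) = 2345.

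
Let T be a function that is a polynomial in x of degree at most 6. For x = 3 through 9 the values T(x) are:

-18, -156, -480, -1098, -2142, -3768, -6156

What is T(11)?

-14058

First differences: -138, -324, -618, -1044, -1626, -2388. Second differences: -186, -294, -426, -582, -762. Third differences: -108, -132, -156, -180. Fourth differences: -24, -24, -24.
Level-4 differences are constant, so T has degree 4.
Fitting a degree-4 polynomial gives T(x) = -x^4 + 4x² + 9x.
Then T(11) = -14058.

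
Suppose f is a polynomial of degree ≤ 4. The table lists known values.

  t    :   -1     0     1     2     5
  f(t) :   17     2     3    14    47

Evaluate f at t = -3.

119

Write f(t) = at^4 + bt³ + ct² + dt + e; the 5 given values yield a linear system in the 5 coefficients.
Solving, the leading coefficient vanishes, and f(t) = -t³ + 8t² - 6t + 2.
Then f(-3) = 119.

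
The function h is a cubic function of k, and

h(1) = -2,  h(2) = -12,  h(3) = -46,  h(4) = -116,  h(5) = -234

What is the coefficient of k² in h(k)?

0

First differences: -10, -34, -70, -118. Second differences: -24, -36, -48. Third differences: -12, -12.
Level-3 differences are constant, so h has degree 3.
Fitting a degree-3 polynomial gives h(k) = -2k³ + 4k - 4.
The coefficient of k² is 0.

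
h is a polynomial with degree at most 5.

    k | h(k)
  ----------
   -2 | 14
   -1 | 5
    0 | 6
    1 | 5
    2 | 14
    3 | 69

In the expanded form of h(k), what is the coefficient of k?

First differences: -9, 1, -1, 9, 55. Second differences: 10, -2, 10, 46. Third differences: -12, 12, 36. Fourth differences: 24, 24.
Level-4 differences are constant, so h has degree 4.
Fitting a degree-4 polynomial gives h(k) = k^4 - 2k² + 6.
The coefficient of k is 0.

0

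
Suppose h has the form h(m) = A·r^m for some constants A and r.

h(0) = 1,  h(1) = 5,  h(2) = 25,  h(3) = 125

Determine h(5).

3125

Consecutive ratio: 5/1 = 5, and 25/5 = 5, so r = 5.
Then A·5^0 = 1 gives A = 1, and h(m) = 1·5^m.
h(5) = 1·5^5 = 3125.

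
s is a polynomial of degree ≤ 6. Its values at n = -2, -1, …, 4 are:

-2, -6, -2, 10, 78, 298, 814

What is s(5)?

1818

Write s(n) = an^6 + bn^5 + cn^4 + dn³ + en² + pn + q; the 7 given values yield a linear system in the 7 coefficients.
Solving, the top 2 coefficients vanish, and s(n) = 2n^4 + 4n³ + 2n² + 4n - 2.
Then s(5) = 1818.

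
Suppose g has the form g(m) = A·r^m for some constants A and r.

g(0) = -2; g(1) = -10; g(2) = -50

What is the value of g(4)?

Consecutive ratio: -10/(-2) = 5, and -50/(-10) = 5, so r = 5.
Then A·5^0 = -2 gives A = -2, and g(m) = -2·5^m.
g(4) = -2·5^4 = -1250.

-1250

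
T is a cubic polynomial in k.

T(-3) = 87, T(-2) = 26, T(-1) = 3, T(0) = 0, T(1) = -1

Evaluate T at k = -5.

395

Write T(k) = ak³ + bk² + ck + d; the 5 given values yield a linear system in the 4 coefficients.
Solving, T(k) = -3k³ + k² + k.
Then T(-5) = 395.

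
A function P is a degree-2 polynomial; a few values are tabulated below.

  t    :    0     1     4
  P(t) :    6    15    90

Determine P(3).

57

Write P(t) = at² + bt + c; the 3 given values yield a linear system in the 3 coefficients.
Solving, P(t) = 4t² + 5t + 6.
Then P(3) = 57.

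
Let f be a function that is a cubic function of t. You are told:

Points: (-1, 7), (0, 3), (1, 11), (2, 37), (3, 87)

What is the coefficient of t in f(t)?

First differences: -4, 8, 26, 50. Second differences: 12, 18, 24. Third differences: 6, 6.
Level-3 differences are constant, so f has degree 3.
Fitting a degree-3 polynomial gives f(t) = t³ + 6t² + t + 3.
The coefficient of t is 1.

1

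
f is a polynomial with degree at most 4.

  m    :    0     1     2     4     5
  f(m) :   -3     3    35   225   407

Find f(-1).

5

Write f(m) = am^4 + bm³ + cm² + dm + e; the 5 given values yield a linear system in the 5 coefficients.
Solving, the leading coefficient vanishes, and f(m) = 2m³ + 7m² - 3m - 3.
Then f(-1) = 5.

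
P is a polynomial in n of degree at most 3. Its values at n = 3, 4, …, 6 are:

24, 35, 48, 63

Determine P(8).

99

First differences: 11, 13, 15. Second differences: 2, 2.
Level-2 differences are constant, so P has degree 2.
Fitting a degree-2 polynomial gives P(n) = n² + 4n + 3.
Then P(8) = 99.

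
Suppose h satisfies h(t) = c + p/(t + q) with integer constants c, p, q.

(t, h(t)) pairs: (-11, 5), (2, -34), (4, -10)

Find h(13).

-1

(h(t) − c)(t + q) = p for each data point; the three points give a linear system in c and q, then p follows.
Solving: c = 2, q = -1, p = -36, so h(t) = 2 − 36/(t − 1).
Then h(13) = 2 − 36/12 = -1.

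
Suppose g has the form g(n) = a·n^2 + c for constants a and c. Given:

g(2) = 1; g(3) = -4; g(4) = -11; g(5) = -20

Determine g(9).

From g(2) = 1 and g(3) = -4: 4a + c = 1 and 9a + c = -4.
Subtracting: 5a = -5, so a = -1; then c = 1 − (-1)·4 = 5.
So g(n) = -1n² + 5, and g(9) = -76.

-76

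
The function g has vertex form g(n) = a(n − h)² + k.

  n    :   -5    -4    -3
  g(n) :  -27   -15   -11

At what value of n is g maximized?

First differences 12, 4; second difference -8 = 2a, so a = -4.
Expanding, the n-coefficient is −2ah = 8h; matching it to the data gives h = -3, and then k = -11.
So g(n) = -4(n + 3)² − 11.
Hence h = -3.

-3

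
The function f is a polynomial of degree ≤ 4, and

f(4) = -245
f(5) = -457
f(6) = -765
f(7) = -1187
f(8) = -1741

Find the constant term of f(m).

3

Write f(m) = am^4 + bm³ + cm² + dm + e; the 5 given values yield a linear system in the 5 coefficients.
Solving, the leading coefficient vanishes, and f(m) = -3m³ - 3m² - 2m + 3.
The constant term is f(0) = 3.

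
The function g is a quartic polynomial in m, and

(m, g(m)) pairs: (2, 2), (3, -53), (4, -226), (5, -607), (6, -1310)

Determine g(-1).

-1

Write g(m) = am^4 + bm³ + cm² + dm + e; the 5 given values yield a linear system in the 5 coefficients.
Solving, g(m) = -m^4 - m³ + 5m² + 4m - 2.
Then g(-1) = -1.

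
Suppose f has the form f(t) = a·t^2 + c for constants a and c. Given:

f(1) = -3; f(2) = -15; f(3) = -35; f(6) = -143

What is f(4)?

From f(1) = -3 and f(2) = -15: 1a + c = -3 and 4a + c = -15.
Subtracting: 3a = -12, so a = -4; then c = -3 − (-4)·1 = 1.
So f(t) = -4t² + 1, and f(4) = -63.

-63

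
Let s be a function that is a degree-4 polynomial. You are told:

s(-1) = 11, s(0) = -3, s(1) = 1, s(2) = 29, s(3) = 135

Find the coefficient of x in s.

Write s(x) = ax^4 + bx³ + cx² + dx + e; the 5 given values yield a linear system in the 5 coefficients.
Solving, s(x) = 2x^4 - 3x³ + 7x² - 2x - 3.
The coefficient of x is -2.

-2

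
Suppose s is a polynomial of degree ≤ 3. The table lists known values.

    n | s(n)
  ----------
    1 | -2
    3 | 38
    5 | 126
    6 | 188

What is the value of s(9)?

446

Write s(n) = an³ + bn² + cn + d; the 4 given values yield a linear system in the 4 coefficients.
Solving, the leading coefficient vanishes, and s(n) = 6n² - 4n - 4.
Then s(9) = 446.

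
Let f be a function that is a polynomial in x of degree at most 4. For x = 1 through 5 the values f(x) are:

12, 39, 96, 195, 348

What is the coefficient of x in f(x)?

Write f(x) = ax^4 + bx³ + cx² + dx + e; the 5 given values yield a linear system in the 5 coefficients.
Solving, the leading coefficient vanishes, and f(x) = 2x³ + 3x² + 4x + 3.
The coefficient of x is 4.

4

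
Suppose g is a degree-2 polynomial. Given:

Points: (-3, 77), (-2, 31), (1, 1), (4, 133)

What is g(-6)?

323

Write g(k) = ak² + bk + c; the 4 given values yield a linear system in the 3 coefficients.
Solving, g(k) = 9k² - k - 7.
Then g(-6) = 323.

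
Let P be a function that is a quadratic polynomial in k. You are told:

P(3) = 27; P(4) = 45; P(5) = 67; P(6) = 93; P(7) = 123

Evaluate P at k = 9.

First differences: 18, 22, 26, 30. Second differences: 4, 4, 4.
Level-2 differences are constant, so P has degree 2.
Fitting a degree-2 polynomial gives P(k) = 2k² + 4k - 3.
Then P(9) = 195.

195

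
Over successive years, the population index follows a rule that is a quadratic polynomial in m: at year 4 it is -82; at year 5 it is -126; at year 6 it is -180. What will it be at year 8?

-318

Write the value at m as Q(m).
Write Q(m) = am² + bm + c; the 3 given values yield a linear system in the 3 coefficients.
Solving, Q(m) = -5m² + m - 6.
Then Q(8) = -318.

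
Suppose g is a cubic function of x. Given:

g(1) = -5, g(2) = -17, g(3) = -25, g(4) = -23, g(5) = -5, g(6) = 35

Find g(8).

First differences: -12, -8, 2, 18, 40. Second differences: 4, 10, 16, 22. Third differences: 6, 6, 6.
Level-3 differences are constant, so g has degree 3.
Fitting a degree-3 polynomial gives g(x) = x³ - 4x² - 7x + 5.
Then g(8) = 205.

205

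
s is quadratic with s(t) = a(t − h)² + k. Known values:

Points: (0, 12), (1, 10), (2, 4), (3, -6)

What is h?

0

First differences -2, -6, -10; second difference -4 = 2a, so a = -2.
Expanding, the t-coefficient is −2ah = 4h; matching it to the data gives h = 0, and then k = 12.
So s(t) = -2(t + 0)² + 12.
Hence h = 0.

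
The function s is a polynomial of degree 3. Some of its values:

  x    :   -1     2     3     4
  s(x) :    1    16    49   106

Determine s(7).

Write s(x) = ax³ + bx² + cx + d; the 4 given values yield a linear system in the 4 coefficients.
Solving, s(x) = x³ + 3x² - x - 2.
Then s(7) = 481.

481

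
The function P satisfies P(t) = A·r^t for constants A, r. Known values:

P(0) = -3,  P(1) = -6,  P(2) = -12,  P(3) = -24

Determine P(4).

Consecutive ratio: -6/(-3) = 2, and -12/(-6) = 2, so r = 2.
Then A·2^0 = -3 gives A = -3, and P(t) = -3·2^t.
P(4) = -3·2^4 = -48.

-48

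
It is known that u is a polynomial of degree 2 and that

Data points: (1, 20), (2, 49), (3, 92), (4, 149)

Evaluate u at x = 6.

305

First differences: 29, 43, 57. Second differences: 14, 14.
Level-2 differences are constant, so u has degree 2.
Fitting a degree-2 polynomial gives u(x) = 7x² + 8x + 5.
Then u(6) = 305.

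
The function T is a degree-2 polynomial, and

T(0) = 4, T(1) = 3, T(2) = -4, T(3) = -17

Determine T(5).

First differences: -1, -7, -13. Second differences: -6, -6.
Level-2 differences are constant, so T has degree 2.
Fitting a degree-2 polynomial gives T(k) = -3k² + 2k + 4.
Then T(5) = -61.

-61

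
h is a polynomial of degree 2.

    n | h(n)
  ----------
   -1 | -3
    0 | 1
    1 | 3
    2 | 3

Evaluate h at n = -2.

-9

First differences: 4, 2, 0. Second differences: -2, -2.
Level-2 differences are constant, so h has degree 2.
Fitting a degree-2 polynomial gives h(n) = -n² + 3n + 1.
Then h(-2) = -9.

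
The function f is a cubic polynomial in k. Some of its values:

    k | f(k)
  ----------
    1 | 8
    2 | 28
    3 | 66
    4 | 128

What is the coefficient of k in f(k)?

Write f(k) = ak³ + bk² + ck + d; the 4 given values yield a linear system in the 4 coefficients.
Solving, f(k) = k³ + 3k² + 4k.
The coefficient of k is 4.

4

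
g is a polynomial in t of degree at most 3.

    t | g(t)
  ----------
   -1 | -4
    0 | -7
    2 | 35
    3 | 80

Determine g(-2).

Write g(t) = at³ + bt² + ct + d; the 4 given values yield a linear system in the 4 coefficients.
Solving, the leading coefficient vanishes, and g(t) = 8t² + 5t - 7.
Then g(-2) = 15.

15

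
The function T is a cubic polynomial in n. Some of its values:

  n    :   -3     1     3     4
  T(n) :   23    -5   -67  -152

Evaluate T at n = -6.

Write T(n) = an³ + bn² + cn + d; the 4 given values yield a linear system in the 4 coefficients.
Solving, T(n) = -2n³ - 2n² + 3n - 4.
Then T(-6) = 338.

338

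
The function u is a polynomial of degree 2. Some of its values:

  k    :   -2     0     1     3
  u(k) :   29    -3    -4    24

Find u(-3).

60

Write u(k) = ak² + bk + c; the 4 given values yield a linear system in the 3 coefficients.
Solving, u(k) = 5k² - 6k - 3.
Then u(-3) = 60.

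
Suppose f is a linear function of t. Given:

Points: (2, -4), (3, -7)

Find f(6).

-16

Write f(t) = at + b; the 2 given values yield a linear system in the 2 coefficients.
Solving, f(t) = -3t + 2.
Then f(6) = -16.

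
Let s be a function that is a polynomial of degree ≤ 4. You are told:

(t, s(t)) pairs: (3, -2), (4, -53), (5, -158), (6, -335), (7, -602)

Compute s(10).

First differences: -51, -105, -177, -267. Second differences: -54, -72, -90. Third differences: -18, -18.
Level-3 differences are constant, so s has degree 3.
Fitting a degree-3 polynomial gives s(t) = -3t³ + 9t² - 3t + 7.
Then s(10) = -2123.

-2123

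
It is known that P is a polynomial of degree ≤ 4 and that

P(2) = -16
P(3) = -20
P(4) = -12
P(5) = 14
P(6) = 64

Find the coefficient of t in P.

-8

First differences: -4, 8, 26, 50. Second differences: 12, 18, 24. Third differences: 6, 6.
Level-3 differences are constant, so P has degree 3.
Fitting a degree-3 polynomial gives P(t) = t³ - 3t² - 8t + 4.
The coefficient of t is -8.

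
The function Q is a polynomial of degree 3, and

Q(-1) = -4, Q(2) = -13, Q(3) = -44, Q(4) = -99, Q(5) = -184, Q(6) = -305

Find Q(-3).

Write Q(t) = at³ + bt² + ct + d; the 6 given values yield a linear system in the 4 coefficients.
Solving, Q(t) = -t³ - 3t² + 3t + 1.
Then Q(-3) = -8.

-8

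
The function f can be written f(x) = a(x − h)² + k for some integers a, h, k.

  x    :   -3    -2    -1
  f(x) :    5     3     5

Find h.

-2

First differences -2, 2; second difference 4 = 2a, so a = 2.
Expanding, the x-coefficient is −2ah = -4h; matching it to the data gives h = -2, and then k = 3.
So f(x) = 2(x + 2)² + 3.
Hence h = -2.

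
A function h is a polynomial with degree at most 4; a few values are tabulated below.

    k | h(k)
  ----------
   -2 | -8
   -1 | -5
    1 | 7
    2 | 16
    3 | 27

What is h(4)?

Write h(k) = ak^4 + bk³ + ck² + dk + e; the 5 given values yield a linear system in the 5 coefficients.
Solving, the top 2 coefficients vanish, and h(k) = k² + 6k.
Then h(4) = 40.

40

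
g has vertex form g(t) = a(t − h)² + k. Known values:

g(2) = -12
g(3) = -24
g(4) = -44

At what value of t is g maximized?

1

First differences -12, -20; second difference -8 = 2a, so a = -4.
Expanding, the t-coefficient is −2ah = 8h; matching it to the data gives h = 1, and then k = -8.
So g(t) = -4(t − 1)² − 8.
Hence h = 1.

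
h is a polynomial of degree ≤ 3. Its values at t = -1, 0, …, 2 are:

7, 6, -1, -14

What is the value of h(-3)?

-9

Write h(t) = at³ + bt² + ct + d; the 4 given values yield a linear system in the 4 coefficients.
Solving, the leading coefficient vanishes, and h(t) = -3t² - 4t + 6.
Then h(-3) = -9.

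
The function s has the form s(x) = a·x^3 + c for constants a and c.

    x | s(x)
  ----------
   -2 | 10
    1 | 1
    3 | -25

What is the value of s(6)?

From s(-2) = 10 and s(1) = 1: -8a + c = 10 and 1a + c = 1.
Subtracting: 9a = -9, so a = -1; then c = 10 − (-1)·(-8) = 2.
So s(x) = -1x³ + 2, and s(6) = -214.

-214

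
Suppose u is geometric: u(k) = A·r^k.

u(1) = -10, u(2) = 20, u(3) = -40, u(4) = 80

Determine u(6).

320

Consecutive ratio: 20/(-10) = -2, and -40/20 = -2, so r = -2.
Then A·(-2)^1 = -10 gives A = 5, and u(k) = 5·(-2)^k.
u(6) = 5·(-2)^6 = 320.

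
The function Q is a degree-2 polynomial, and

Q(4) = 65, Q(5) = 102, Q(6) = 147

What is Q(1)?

2

Write Q(x) = ax² + bx + c; the 3 given values yield a linear system in the 3 coefficients.
Solving, Q(x) = 4x² + x - 3.
Then Q(1) = 2.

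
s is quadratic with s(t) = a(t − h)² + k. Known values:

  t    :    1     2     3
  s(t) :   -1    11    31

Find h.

0

First differences 12, 20; second difference 8 = 2a, so a = 4.
Expanding, the t-coefficient is −2ah = -8h; matching it to the data gives h = 0, and then k = -5.
So s(t) = 4(t + 0)² − 5.
Hence h = 0.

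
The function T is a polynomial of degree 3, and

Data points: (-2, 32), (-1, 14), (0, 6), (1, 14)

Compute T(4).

194

Write T(k) = ak³ + bk² + ck + d; the 4 given values yield a linear system in the 4 coefficients.
Solving, T(k) = k³ + 8k² - k + 6.
Then T(4) = 194.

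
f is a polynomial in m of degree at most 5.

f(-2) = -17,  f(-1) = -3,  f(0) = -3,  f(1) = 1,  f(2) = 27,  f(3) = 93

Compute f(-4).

First differences: 14, 0, 4, 26, 66. Second differences: -14, 4, 22, 40. Third differences: 18, 18, 18.
Level-3 differences are constant, so f has degree 3.
Fitting a degree-3 polynomial gives f(m) = 3m³ + 2m² - m - 3.
Then f(-4) = -159.

-159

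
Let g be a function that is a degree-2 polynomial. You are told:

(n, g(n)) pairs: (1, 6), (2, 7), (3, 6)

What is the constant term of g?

Write g(n) = an² + bn + c; the 3 given values yield a linear system in the 3 coefficients.
Solving, g(n) = -n² + 4n + 3.
The constant term is g(0) = 3.

3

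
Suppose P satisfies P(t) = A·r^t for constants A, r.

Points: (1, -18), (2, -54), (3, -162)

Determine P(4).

Consecutive ratio: -54/(-18) = 3, and -162/(-54) = 3, so r = 3.
Then A·3^1 = -18 gives A = -6, and P(t) = -6·3^t.
P(4) = -6·3^4 = -486.

-486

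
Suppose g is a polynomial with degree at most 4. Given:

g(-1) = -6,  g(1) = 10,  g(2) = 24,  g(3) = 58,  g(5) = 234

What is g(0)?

4

Write g(n) = an^4 + bn³ + cn² + dn + e; the 5 given values yield a linear system in the 5 coefficients.
Solving, the leading coefficient vanishes, and g(n) = 2n³ - 2n² + 6n + 4.
The constant term is g(0) = 4.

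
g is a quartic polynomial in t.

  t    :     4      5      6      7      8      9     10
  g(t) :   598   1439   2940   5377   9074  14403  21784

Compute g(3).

Write g(t) = at^4 + bt³ + ct² + dt + e; the 7 given values yield a linear system in the 5 coefficients.
Solving, g(t) = 2t^4 + 2t³ - 2t² - t - 6.
Then g(3) = 189.

189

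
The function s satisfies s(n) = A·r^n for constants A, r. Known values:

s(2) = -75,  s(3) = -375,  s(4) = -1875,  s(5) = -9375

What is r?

Consecutive ratio: -375/(-75) = 5, and -1875/(-375) = 5, so r = 5.
Then A·5^2 = -75 gives A = -3, and s(n) = -3·5^n.

5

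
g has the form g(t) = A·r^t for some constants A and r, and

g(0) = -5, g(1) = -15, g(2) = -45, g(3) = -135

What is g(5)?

Consecutive ratio: -15/(-5) = 3, and -45/(-15) = 3, so r = 3.
Then A·3^0 = -5 gives A = -5, and g(t) = -5·3^t.
g(5) = -5·3^5 = -1215.

-1215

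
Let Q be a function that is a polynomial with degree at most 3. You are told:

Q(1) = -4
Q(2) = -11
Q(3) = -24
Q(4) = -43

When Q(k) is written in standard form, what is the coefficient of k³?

0

First differences: -7, -13, -19. Second differences: -6, -6.
Level-2 differences are constant, so Q has degree 2.
Fitting a degree-2 polynomial gives Q(k) = -3k² + 2k - 3.
The coefficient of k³ is 0.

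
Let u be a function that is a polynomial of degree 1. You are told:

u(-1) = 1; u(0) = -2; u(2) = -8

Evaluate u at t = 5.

Write u(t) = at + b; the 3 given values yield a linear system in the 2 coefficients.
Solving, u(t) = -3t - 2.
Then u(5) = -17.

-17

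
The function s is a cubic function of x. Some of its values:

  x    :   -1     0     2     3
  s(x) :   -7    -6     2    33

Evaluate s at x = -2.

-22

Write s(x) = ax³ + bx² + cx + d; the 4 given values yield a linear system in the 4 coefficients.
Solving, s(x) = 2x³ - x² - 2x - 6.
Then s(-2) = -22.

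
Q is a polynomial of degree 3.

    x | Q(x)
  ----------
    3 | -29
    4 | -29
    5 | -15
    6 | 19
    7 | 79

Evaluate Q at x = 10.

First differences: 0, 14, 34, 60. Second differences: 14, 20, 26. Third differences: 6, 6.
Level-3 differences are constant, so Q has degree 3.
Fitting a degree-3 polynomial gives Q(x) = x³ - 5x² - 2x - 5.
Then Q(10) = 475.

475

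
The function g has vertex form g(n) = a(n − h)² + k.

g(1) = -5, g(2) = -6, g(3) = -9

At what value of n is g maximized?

First differences -1, -3; second difference -2 = 2a, so a = -1.
Expanding, the n-coefficient is −2ah = 2h; matching it to the data gives h = 1, and then k = -5.
So g(n) = -1(n − 1)² − 5.
Hence h = 1.

1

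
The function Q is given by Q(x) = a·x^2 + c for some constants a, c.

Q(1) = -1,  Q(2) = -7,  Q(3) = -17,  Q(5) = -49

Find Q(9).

From Q(1) = -1 and Q(2) = -7: 1a + c = -1 and 4a + c = -7.
Subtracting: 3a = -6, so a = -2; then c = -1 − (-2)·1 = 1.
So Q(x) = -2x² + 1, and Q(9) = -161.

-161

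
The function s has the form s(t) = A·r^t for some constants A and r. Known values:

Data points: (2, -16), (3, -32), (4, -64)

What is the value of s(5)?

Consecutive ratio: -32/(-16) = 2, and -64/(-32) = 2, so r = 2.
Then A·2^2 = -16 gives A = -4, and s(t) = -4·2^t.
s(5) = -4·2^5 = -128.

-128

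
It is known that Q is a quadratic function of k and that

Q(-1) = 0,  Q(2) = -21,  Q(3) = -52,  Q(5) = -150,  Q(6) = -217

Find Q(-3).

-46

Write Q(k) = ak² + bk + c; the 5 given values yield a linear system in the 3 coefficients.
Solving, Q(k) = -6k² - k + 5.
Then Q(-3) = -46.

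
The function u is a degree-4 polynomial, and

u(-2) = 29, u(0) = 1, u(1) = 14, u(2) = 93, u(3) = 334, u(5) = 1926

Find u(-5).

Write u(x) = ax^4 + bx³ + cx² + dx + e; the 6 given values yield a linear system in the 5 coefficients.
Solving, u(x) = 2x^4 + 4x³ + 7x² + 1.
Then u(-5) = 926.

926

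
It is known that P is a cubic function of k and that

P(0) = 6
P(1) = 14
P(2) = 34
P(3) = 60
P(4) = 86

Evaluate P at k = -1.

First differences: 8, 20, 26, 26. Second differences: 12, 6, 0. Third differences: -6, -6.
Level-3 differences are constant, so P has degree 3.
Fitting a degree-3 polynomial gives P(k) = -k³ + 9k² + 6.
Then P(-1) = 16.

16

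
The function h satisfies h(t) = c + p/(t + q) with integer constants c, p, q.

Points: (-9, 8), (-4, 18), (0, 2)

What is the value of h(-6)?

10

(h(t) − c)(t + q) = p for each data point; the three points give a linear system in c and q, then p follows.
Solving: c = 6, q = 3, p = -12, so h(t) = 6 − 12/(t + 3).
Then h(-6) = 6 − 12/(-3) = 10.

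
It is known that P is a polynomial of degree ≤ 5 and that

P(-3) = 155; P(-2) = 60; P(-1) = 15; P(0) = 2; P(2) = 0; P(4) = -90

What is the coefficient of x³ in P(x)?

Write P(x) = ax^5 + bx^4 + cx³ + dx² + ex + p; the 6 given values yield a linear system in the 6 coefficients.
Solving, the top 2 coefficients vanish, and P(x) = -3x³ + 7x² - 3x + 2.
The coefficient of x³ is -3.

-3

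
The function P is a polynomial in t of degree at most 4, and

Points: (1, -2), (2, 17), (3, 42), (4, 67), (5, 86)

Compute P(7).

First differences: 19, 25, 25, 19. Second differences: 6, 0, -6. Third differences: -6, -6.
Level-3 differences are constant, so P has degree 3.
Fitting a degree-3 polynomial gives P(t) = -t³ + 9t² - t - 9.
Then P(7) = 82.

82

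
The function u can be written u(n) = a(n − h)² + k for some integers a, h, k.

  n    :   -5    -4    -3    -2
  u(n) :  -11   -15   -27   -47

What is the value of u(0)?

First differences -4, -12, -20; second difference -8 = 2a, so a = -4.
Expanding, the n-coefficient is −2ah = 8h; matching it to the data gives h = -5, and then k = -11.
So u(n) = -4(n + 5)² − 11.
u(0) = -4·5² − 11 = -111.

-111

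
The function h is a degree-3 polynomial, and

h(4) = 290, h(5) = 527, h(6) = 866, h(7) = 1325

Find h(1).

11

Write h(k) = ak³ + bk² + ck + d; the 4 given values yield a linear system in the 4 coefficients.
Solving, h(k) = 3k³ + 6k² + 2.
Then h(1) = 11.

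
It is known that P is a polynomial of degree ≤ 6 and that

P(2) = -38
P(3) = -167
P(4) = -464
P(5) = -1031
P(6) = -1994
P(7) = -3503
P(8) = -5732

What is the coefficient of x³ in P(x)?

First differences: -129, -297, -567, -963, -1509, -2229. Second differences: -168, -270, -396, -546, -720. Third differences: -102, -126, -150, -174. Fourth differences: -24, -24, -24.
Level-4 differences are constant, so P has degree 4.
Fitting a degree-4 polynomial gives P(x) = -x^4 - 3x³ - 2x² + 3x + 4.
The coefficient of x³ is -3.

-3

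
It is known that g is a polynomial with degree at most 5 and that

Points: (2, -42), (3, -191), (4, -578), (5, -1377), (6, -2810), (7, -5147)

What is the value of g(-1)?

-3

First differences: -149, -387, -799, -1433, -2337. Second differences: -238, -412, -634, -904. Third differences: -174, -222, -270. Fourth differences: -48, -48.
Level-4 differences are constant, so g has degree 4.
Fitting a degree-4 polynomial gives g(k) = -2k^4 - k³ - 2.
Then g(-1) = -3.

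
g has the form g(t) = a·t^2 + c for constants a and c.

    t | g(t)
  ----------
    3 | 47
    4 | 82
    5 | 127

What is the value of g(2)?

22

From g(3) = 47 and g(4) = 82: 9a + c = 47 and 16a + c = 82.
Subtracting: 7a = 35, so a = 5; then c = 47 − 5·9 = 2.
So g(t) = 5t² + 2, and g(2) = 22.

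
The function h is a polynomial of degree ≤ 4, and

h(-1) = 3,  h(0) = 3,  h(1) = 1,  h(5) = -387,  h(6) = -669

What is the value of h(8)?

-1581

Write h(x) = ax^4 + bx³ + cx² + dx + e; the 5 given values yield a linear system in the 5 coefficients.
Solving, the leading coefficient vanishes, and h(x) = -3x³ - x² + 2x + 3.
Then h(8) = -1581.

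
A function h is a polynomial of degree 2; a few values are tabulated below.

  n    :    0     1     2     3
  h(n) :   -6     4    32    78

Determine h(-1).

Write h(n) = an² + bn + c; the 4 given values yield a linear system in the 3 coefficients.
Solving, h(n) = 9n² + n - 6.
Then h(-1) = 2.

2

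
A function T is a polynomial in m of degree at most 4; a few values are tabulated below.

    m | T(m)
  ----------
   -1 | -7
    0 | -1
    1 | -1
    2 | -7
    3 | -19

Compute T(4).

-37

First differences: 6, 0, -6, -12. Second differences: -6, -6, -6.
Level-2 differences are constant, so T has degree 2.
Fitting a degree-2 polynomial gives T(m) = -3m² + 3m - 1.
Then T(4) = -37.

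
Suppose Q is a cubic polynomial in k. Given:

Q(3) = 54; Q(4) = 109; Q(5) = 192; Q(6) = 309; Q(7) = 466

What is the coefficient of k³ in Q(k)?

First differences: 55, 83, 117, 157. Second differences: 28, 34, 40. Third differences: 6, 6.
Level-3 differences are constant, so Q has degree 3.
Fitting a degree-3 polynomial gives Q(k) = k³ + 2k² + 4k - 3.
The coefficient of k³ is 1.

1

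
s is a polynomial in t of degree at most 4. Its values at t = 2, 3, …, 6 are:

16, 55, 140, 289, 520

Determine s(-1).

-5

First differences: 39, 85, 149, 231. Second differences: 46, 64, 82. Third differences: 18, 18.
Level-3 differences are constant, so s has degree 3.
Fitting a degree-3 polynomial gives s(t) = 3t³ - 4t² + 2t + 4.
Then s(-1) = -5.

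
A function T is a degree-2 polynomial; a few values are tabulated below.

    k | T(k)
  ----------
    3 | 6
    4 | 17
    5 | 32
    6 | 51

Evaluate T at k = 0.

Write T(k) = ak² + bk + c; the 4 given values yield a linear system in the 3 coefficients.
Solving, T(k) = 2k² - 3k - 3.
Then T(0) = -3.

-3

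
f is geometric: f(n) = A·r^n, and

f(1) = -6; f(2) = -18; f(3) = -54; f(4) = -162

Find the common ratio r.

3

Consecutive ratio: -18/(-6) = 3, and -54/(-18) = 3, so r = 3.
Then A·3^1 = -6 gives A = -2, and f(n) = -2·3^n.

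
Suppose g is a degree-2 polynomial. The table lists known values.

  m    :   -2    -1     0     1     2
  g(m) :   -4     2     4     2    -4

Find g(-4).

-28

First differences: 6, 2, -2, -6. Second differences: -4, -4, -4.
Level-2 differences are constant, so g has degree 2.
Fitting a degree-2 polynomial gives g(m) = -2m² + 4.
Then g(-4) = -28.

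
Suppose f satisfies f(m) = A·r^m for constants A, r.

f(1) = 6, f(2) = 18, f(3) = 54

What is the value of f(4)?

Consecutive ratio: 18/6 = 3, and 54/18 = 3, so r = 3.
Then A·3^1 = 6 gives A = 2, and f(m) = 2·3^m.
f(4) = 2·3^4 = 162.

162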